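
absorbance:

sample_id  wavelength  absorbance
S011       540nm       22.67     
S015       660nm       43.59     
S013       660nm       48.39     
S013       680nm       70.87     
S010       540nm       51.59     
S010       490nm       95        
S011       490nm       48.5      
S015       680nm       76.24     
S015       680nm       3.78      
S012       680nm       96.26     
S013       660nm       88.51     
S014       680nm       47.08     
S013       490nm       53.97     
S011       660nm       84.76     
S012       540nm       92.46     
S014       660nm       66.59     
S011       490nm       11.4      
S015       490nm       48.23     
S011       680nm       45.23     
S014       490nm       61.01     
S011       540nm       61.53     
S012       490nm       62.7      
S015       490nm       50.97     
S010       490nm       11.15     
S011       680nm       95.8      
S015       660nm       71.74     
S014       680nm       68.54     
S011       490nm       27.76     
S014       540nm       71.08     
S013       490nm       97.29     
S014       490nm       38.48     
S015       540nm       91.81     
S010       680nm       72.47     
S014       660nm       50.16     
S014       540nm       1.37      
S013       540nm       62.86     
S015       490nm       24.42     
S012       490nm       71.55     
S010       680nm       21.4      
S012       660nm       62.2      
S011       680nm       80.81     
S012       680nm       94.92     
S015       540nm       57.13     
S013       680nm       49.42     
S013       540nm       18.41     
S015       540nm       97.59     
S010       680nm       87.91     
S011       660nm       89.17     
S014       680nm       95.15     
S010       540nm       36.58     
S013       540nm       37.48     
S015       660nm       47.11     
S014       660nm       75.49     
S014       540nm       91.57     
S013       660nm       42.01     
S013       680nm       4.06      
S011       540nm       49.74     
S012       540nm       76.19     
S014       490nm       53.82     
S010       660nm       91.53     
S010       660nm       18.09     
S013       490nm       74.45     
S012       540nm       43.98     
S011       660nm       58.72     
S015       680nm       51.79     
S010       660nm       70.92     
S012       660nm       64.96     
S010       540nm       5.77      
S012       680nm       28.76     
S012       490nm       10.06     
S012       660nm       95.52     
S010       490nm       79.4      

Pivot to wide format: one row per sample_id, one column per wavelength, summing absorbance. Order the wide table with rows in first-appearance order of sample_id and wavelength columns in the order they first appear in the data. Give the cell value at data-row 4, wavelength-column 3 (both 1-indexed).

With rows in first-appearance order of sample_id, row 4 is sample_id=S010. wavelength columns in first-appearance order: 540nm, 660nm, 680nm, 490nm; column 3 is 680nm.
Long rows with sample_id=S010, wavelength=680nm: 72.47 + 21.4 + 87.91 = 181.78.

181.78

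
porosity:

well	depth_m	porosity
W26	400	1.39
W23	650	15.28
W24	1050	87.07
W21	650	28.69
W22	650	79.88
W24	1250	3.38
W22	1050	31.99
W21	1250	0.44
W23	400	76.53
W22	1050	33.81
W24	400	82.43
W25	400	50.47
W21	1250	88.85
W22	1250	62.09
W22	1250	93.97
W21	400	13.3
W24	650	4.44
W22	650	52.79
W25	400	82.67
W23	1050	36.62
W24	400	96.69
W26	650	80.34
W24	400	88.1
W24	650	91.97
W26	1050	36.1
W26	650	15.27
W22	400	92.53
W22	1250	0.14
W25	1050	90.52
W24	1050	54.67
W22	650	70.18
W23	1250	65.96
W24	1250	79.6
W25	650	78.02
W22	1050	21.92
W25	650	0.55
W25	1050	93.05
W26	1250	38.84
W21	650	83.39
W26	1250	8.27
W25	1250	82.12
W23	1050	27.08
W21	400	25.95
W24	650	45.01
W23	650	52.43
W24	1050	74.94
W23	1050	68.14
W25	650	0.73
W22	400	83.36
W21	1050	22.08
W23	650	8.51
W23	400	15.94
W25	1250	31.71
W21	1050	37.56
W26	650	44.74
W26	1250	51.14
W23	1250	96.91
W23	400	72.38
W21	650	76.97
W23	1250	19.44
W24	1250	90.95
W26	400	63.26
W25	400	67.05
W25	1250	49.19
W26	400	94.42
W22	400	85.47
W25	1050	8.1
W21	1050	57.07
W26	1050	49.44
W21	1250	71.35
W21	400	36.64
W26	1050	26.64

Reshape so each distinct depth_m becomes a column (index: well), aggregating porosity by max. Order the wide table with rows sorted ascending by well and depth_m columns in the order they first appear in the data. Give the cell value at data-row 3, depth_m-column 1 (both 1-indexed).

With rows sorted ascending by well, row 3 is well=W23. depth_m columns in first-appearance order: 400, 650, 1050, 1250; column 1 is 400.
Long rows with well=W23, depth_m=400: max(76.53, 15.94, 72.38) = 76.53.

76.53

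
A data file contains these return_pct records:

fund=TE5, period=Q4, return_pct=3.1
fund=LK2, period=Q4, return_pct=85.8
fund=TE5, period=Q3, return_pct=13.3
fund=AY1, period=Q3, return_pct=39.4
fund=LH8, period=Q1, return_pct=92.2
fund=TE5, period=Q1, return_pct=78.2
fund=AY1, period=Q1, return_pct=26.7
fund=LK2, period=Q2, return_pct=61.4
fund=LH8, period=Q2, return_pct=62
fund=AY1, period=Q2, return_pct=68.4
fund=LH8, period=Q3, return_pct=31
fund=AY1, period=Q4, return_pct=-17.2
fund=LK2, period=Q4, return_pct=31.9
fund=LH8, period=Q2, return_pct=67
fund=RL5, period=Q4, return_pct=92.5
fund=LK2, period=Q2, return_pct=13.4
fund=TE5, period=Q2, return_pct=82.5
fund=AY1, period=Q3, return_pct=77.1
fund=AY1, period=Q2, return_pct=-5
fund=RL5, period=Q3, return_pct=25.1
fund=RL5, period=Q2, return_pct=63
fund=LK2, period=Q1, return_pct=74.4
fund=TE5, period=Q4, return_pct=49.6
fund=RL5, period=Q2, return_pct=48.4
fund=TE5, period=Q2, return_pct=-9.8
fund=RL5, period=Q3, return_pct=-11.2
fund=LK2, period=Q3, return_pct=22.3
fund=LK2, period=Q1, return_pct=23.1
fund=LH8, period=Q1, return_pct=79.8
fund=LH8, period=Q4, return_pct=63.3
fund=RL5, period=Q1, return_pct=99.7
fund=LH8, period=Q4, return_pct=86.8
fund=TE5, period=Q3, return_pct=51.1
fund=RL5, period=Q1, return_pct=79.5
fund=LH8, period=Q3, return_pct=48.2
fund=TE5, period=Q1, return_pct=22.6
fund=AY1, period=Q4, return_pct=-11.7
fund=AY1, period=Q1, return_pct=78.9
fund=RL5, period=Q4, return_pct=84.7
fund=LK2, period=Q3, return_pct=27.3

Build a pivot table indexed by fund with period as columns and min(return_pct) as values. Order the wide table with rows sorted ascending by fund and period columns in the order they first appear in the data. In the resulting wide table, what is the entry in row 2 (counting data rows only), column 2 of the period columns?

31

With rows sorted ascending by fund, row 2 is fund=LH8. period columns in first-appearance order: Q4, Q3, Q1, Q2; column 2 is Q3.
Long rows with fund=LH8, period=Q3: min(31, 48.2) = 31.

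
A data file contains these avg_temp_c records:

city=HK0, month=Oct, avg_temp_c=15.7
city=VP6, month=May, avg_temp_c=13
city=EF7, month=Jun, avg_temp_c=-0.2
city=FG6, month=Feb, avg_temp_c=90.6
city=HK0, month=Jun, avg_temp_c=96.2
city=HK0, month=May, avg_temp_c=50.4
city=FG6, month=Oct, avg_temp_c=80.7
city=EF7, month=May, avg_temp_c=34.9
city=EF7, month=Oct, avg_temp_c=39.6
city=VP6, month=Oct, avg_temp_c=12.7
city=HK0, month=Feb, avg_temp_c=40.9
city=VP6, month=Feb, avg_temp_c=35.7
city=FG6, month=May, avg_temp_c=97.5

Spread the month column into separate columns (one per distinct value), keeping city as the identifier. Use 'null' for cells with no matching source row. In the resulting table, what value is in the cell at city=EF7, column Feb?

null

No long-format row has city=EF7 and month=Feb, so the cell is null.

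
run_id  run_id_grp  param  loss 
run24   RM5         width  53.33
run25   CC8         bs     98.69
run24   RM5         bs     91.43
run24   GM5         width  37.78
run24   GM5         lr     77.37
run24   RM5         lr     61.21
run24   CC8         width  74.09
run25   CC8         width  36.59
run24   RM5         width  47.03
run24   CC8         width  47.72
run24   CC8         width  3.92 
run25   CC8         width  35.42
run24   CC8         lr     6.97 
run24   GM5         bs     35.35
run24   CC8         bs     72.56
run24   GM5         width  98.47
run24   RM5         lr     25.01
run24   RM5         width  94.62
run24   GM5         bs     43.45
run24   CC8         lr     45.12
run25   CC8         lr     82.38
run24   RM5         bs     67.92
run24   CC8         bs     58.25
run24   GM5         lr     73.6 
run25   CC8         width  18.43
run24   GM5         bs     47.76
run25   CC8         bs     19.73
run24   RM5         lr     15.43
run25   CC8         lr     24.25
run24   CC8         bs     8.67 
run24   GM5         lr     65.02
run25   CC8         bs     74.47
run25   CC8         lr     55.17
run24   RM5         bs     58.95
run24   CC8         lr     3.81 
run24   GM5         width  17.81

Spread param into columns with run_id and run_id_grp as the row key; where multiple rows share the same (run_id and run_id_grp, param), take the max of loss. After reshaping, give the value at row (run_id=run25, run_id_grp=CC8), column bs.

98.69

Rows with run_id=run25, run_id_grp=CC8 and param=bs: loss values are 98.69, 19.73, 74.47.
max(98.69, 19.73, 74.47) = 98.69.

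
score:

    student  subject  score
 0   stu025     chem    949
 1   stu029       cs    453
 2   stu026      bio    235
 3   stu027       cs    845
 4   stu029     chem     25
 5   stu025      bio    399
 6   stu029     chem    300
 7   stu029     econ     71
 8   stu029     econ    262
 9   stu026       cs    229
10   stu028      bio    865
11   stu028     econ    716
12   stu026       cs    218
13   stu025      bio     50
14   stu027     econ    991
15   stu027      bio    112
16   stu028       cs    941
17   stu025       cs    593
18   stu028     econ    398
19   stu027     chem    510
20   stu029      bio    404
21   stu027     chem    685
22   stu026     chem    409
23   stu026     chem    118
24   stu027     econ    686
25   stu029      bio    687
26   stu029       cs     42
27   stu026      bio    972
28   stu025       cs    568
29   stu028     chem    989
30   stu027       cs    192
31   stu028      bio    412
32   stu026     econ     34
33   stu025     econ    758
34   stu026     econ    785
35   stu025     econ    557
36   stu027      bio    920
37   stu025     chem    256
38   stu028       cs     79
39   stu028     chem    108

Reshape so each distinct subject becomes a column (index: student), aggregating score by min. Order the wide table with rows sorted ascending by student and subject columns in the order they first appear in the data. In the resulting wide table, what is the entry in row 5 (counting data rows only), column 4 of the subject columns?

71

With rows sorted ascending by student, row 5 is student=stu029. subject columns in first-appearance order: chem, cs, bio, econ; column 4 is econ.
Long rows with student=stu029, subject=econ: min(71, 262) = 71.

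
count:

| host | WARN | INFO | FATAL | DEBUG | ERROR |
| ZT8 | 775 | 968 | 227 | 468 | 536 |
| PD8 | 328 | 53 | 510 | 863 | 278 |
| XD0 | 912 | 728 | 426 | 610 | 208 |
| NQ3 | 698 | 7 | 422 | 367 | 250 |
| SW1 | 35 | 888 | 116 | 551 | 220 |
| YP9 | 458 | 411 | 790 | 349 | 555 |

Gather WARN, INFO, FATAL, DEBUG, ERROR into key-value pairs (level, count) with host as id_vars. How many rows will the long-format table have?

6 host values × 5 melted columns = 30 rows.

30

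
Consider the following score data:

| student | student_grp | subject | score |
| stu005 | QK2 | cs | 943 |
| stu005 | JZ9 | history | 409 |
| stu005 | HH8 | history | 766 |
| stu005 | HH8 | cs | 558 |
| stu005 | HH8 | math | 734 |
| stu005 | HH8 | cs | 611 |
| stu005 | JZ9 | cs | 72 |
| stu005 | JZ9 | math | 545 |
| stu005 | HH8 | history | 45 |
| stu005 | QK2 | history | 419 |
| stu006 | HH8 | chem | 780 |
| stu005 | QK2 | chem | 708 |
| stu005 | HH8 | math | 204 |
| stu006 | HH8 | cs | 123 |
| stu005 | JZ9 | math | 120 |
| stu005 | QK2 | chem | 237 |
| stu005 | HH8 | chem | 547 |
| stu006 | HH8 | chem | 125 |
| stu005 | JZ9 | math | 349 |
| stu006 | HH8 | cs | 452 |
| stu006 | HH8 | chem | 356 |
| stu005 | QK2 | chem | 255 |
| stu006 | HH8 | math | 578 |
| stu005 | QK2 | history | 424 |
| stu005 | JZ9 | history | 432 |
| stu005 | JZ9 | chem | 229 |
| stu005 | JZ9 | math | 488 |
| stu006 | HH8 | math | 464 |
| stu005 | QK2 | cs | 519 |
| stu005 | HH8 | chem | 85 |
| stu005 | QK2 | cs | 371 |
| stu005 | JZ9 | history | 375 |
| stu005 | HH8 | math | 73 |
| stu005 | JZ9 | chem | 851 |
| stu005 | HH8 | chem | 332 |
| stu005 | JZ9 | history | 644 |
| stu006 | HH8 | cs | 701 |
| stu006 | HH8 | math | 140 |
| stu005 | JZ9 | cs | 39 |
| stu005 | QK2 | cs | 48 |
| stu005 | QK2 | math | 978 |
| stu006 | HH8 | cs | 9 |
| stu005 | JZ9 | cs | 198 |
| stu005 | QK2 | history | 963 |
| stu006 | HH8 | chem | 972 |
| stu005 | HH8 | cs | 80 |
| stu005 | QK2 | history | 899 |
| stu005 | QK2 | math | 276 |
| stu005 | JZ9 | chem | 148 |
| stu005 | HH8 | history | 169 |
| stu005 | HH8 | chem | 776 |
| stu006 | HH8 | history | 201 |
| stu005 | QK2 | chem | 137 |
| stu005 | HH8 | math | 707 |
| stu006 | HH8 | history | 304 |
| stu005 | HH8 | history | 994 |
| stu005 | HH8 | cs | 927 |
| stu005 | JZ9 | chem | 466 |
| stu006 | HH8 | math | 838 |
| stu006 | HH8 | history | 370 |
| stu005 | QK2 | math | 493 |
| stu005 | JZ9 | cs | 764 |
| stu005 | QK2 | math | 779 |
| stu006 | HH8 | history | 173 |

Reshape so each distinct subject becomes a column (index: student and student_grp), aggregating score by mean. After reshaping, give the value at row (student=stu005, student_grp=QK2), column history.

676.25

Rows with student=stu005, student_grp=QK2 and subject=history: score values are 419, 424, 963, 899.
(419 + 424 + 963 + 899) / 4 = 676.25.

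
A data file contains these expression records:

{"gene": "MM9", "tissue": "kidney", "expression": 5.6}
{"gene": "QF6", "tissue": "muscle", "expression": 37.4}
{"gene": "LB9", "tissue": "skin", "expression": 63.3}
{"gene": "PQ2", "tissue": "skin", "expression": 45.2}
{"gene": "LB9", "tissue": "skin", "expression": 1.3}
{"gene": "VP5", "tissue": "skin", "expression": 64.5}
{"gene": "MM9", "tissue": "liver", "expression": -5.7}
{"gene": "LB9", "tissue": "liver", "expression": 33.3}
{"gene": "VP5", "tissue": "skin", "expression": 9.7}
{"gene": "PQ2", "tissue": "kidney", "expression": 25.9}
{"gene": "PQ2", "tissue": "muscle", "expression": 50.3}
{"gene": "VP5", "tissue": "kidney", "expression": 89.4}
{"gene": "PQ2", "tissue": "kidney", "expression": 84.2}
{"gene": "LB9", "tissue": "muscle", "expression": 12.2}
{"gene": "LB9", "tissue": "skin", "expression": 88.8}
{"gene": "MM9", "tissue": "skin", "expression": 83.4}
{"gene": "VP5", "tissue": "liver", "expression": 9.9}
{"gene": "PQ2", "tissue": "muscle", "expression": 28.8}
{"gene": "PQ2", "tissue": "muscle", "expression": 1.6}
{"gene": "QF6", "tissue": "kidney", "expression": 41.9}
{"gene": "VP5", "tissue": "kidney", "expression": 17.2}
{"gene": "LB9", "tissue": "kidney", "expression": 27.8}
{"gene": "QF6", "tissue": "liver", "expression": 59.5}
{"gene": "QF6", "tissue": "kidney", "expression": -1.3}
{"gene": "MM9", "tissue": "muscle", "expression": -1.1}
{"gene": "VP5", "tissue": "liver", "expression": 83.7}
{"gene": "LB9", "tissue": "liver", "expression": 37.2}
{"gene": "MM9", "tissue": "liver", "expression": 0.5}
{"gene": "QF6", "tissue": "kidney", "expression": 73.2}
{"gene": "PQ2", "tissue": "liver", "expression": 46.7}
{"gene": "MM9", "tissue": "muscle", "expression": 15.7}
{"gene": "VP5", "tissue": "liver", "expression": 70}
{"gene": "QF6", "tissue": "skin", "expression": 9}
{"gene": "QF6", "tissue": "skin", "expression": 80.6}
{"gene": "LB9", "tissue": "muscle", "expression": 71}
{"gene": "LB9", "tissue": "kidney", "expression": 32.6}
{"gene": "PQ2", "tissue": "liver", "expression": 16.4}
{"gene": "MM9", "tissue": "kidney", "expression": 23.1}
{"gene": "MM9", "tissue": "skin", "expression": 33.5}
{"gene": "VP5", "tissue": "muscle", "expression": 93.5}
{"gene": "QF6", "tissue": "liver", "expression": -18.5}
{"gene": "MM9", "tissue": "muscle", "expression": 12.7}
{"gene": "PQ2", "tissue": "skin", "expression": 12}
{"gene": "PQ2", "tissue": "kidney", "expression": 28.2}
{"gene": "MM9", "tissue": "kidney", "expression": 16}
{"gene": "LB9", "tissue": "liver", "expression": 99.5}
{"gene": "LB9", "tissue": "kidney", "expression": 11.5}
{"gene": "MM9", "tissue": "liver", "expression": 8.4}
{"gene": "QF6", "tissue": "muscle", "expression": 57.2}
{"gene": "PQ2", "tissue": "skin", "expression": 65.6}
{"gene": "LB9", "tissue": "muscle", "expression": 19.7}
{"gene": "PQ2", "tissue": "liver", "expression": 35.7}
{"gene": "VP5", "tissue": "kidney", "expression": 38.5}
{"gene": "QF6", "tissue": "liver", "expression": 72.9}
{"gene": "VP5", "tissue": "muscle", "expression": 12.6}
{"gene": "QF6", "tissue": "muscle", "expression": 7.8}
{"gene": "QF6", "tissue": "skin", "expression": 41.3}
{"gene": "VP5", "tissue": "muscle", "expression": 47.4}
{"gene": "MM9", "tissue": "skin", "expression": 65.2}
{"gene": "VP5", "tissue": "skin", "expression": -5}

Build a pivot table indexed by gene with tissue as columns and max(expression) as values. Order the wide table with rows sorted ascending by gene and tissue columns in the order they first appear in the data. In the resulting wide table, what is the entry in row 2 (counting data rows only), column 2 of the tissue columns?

15.7

With rows sorted ascending by gene, row 2 is gene=MM9. tissue columns in first-appearance order: kidney, muscle, skin, liver; column 2 is muscle.
Long rows with gene=MM9, tissue=muscle: max(-1.1, 15.7, 12.7) = 15.7.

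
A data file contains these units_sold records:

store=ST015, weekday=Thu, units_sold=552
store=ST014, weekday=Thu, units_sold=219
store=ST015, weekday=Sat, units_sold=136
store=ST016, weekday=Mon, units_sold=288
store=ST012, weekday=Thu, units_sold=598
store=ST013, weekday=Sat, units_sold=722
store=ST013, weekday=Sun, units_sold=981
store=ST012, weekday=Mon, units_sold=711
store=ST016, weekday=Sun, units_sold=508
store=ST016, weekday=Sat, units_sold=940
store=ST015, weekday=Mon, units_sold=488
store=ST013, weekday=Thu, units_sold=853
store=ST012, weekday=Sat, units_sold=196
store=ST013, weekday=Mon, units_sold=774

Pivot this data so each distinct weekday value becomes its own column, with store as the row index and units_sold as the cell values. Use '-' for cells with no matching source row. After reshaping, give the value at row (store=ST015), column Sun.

No long-format row has store=ST015 and weekday=Sun, so the cell is -.

-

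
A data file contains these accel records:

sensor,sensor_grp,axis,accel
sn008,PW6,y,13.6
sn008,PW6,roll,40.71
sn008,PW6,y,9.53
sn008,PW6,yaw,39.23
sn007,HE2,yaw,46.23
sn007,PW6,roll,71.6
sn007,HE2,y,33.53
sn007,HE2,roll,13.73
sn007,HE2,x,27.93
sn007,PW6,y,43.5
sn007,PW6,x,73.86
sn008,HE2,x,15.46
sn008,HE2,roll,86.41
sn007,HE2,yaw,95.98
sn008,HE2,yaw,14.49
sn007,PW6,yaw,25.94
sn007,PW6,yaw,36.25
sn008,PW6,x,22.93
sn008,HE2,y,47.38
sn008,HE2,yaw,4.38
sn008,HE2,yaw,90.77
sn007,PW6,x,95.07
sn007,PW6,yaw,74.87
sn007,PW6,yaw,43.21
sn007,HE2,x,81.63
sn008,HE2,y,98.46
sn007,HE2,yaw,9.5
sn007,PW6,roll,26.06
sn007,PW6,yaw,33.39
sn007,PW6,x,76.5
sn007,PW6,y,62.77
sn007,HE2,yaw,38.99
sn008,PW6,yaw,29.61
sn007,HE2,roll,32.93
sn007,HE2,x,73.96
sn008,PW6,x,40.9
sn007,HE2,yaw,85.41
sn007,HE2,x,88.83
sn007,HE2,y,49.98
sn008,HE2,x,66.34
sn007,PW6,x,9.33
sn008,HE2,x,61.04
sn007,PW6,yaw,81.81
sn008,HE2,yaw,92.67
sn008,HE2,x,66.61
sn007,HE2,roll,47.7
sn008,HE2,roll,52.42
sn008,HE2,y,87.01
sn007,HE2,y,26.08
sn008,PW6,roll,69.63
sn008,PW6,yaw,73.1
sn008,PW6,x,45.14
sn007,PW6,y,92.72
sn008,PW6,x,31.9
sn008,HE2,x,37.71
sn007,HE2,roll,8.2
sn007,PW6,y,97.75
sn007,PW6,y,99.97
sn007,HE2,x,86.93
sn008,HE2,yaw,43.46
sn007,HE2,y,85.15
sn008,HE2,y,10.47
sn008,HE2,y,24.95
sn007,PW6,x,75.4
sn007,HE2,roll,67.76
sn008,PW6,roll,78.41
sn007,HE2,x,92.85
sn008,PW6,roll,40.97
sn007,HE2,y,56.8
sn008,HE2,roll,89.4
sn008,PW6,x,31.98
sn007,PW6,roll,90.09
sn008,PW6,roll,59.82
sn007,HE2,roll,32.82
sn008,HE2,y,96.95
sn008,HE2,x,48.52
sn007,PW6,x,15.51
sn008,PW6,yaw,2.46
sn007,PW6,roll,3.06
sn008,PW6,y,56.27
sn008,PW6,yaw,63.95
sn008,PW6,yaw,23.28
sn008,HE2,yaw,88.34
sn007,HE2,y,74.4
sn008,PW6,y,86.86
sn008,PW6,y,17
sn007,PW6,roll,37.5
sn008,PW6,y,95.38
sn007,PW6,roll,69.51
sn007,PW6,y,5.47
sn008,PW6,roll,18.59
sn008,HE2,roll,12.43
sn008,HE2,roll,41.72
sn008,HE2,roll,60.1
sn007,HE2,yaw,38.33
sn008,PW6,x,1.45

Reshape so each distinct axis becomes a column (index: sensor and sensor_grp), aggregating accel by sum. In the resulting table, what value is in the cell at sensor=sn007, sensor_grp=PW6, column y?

402.18

Rows with sensor=sn007, sensor_grp=PW6 and axis=y: accel values are 43.5, 62.77, 92.72, 97.75, 99.97, 5.47.
43.5 + 62.77 + 92.72 + 97.75 + 99.97 + 5.47 = 402.18.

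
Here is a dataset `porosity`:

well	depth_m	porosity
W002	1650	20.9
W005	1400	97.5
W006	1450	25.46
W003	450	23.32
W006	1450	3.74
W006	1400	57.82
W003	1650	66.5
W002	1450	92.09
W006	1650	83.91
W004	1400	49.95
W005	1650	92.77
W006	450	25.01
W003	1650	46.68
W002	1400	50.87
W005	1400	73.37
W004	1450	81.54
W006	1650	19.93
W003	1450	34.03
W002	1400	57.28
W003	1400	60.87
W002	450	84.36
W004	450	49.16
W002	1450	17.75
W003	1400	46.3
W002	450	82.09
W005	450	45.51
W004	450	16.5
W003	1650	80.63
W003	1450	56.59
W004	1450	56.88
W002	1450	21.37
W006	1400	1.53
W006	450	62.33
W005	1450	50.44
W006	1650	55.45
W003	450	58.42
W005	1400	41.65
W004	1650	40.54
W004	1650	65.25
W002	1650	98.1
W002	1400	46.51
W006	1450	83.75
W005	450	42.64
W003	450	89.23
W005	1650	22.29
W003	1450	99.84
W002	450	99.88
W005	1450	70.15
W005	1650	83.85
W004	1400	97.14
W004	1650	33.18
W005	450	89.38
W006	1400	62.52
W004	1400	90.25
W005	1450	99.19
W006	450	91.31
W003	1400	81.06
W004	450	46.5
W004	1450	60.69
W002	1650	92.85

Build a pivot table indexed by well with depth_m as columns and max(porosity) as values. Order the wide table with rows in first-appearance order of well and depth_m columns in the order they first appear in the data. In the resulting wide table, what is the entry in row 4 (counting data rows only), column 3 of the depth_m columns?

With rows in first-appearance order of well, row 4 is well=W003. depth_m columns in first-appearance order: 1650, 1400, 1450, 450; column 3 is 1450.
Long rows with well=W003, depth_m=1450: max(34.03, 56.59, 99.84) = 99.84.

99.84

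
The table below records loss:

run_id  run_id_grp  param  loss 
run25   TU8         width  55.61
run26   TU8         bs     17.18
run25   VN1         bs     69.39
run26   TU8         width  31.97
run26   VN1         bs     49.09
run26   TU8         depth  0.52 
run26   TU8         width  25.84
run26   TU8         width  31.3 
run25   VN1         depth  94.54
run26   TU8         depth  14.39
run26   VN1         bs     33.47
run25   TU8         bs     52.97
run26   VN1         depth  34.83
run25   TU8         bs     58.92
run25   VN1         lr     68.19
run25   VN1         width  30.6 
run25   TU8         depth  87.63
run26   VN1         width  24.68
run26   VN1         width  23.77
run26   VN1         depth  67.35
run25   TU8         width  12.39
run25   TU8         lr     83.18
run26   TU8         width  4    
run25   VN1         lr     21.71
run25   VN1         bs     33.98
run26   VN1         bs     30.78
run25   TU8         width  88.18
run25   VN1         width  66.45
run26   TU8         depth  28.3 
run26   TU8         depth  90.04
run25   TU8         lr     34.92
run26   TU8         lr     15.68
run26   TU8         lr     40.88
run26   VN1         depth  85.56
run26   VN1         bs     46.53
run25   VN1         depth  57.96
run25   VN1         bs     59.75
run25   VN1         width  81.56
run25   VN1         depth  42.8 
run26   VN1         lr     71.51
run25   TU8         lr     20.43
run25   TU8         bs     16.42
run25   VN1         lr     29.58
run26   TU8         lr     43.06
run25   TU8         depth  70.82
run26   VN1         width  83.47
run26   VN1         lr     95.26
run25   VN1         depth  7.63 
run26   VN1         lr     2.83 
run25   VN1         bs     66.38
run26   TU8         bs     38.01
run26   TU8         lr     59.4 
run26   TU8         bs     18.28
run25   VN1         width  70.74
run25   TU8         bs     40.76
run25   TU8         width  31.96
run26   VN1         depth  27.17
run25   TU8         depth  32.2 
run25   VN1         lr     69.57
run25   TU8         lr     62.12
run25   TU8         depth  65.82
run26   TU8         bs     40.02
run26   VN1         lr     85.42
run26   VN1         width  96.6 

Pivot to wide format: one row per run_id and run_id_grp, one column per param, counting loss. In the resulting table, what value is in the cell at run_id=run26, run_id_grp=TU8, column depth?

Rows with run_id=run26, run_id_grp=TU8 and param=depth: loss values are 0.52, 14.39, 28.3, 90.04.
4 rows match — count = 4.

4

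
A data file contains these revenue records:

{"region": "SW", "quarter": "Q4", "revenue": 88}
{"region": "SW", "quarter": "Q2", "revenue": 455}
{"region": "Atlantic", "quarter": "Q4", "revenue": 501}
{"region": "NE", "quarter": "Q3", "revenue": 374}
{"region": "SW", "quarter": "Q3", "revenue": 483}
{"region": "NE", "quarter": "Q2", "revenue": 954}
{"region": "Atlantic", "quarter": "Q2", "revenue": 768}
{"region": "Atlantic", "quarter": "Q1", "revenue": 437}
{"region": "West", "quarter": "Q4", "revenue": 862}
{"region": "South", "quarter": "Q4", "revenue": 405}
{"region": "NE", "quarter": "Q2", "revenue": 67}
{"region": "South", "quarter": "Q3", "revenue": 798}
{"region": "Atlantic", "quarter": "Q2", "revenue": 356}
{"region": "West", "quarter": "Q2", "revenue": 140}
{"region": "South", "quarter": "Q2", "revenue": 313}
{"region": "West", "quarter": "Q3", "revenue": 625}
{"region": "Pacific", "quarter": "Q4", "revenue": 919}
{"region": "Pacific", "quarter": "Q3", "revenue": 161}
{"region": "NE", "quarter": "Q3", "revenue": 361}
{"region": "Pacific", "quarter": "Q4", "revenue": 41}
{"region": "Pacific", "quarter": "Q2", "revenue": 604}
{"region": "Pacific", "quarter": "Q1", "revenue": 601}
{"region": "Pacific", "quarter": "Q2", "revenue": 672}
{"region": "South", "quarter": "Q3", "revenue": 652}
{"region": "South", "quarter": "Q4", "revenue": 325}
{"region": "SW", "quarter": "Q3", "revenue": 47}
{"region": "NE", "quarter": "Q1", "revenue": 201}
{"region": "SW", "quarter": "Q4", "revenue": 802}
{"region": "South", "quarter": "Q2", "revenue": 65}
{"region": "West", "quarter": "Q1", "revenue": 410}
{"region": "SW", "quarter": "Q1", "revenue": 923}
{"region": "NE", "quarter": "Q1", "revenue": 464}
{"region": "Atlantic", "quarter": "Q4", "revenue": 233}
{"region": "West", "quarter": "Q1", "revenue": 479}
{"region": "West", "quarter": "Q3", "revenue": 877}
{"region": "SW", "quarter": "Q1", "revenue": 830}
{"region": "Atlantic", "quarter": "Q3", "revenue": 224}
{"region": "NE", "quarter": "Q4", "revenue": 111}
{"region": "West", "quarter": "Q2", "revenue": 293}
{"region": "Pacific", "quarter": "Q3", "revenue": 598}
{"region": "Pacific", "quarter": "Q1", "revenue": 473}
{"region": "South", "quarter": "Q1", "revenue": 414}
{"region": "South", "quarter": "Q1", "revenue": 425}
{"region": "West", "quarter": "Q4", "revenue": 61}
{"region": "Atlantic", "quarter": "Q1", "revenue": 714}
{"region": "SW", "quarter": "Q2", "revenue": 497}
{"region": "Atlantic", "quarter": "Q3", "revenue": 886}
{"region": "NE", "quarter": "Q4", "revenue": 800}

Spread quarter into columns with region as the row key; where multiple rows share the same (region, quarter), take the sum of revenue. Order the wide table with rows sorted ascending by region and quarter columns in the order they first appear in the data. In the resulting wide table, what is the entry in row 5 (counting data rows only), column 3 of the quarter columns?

1450

With rows sorted ascending by region, row 5 is region=South. quarter columns in first-appearance order: Q4, Q2, Q3, Q1; column 3 is Q3.
Long rows with region=South, quarter=Q3: 798 + 652 = 1450.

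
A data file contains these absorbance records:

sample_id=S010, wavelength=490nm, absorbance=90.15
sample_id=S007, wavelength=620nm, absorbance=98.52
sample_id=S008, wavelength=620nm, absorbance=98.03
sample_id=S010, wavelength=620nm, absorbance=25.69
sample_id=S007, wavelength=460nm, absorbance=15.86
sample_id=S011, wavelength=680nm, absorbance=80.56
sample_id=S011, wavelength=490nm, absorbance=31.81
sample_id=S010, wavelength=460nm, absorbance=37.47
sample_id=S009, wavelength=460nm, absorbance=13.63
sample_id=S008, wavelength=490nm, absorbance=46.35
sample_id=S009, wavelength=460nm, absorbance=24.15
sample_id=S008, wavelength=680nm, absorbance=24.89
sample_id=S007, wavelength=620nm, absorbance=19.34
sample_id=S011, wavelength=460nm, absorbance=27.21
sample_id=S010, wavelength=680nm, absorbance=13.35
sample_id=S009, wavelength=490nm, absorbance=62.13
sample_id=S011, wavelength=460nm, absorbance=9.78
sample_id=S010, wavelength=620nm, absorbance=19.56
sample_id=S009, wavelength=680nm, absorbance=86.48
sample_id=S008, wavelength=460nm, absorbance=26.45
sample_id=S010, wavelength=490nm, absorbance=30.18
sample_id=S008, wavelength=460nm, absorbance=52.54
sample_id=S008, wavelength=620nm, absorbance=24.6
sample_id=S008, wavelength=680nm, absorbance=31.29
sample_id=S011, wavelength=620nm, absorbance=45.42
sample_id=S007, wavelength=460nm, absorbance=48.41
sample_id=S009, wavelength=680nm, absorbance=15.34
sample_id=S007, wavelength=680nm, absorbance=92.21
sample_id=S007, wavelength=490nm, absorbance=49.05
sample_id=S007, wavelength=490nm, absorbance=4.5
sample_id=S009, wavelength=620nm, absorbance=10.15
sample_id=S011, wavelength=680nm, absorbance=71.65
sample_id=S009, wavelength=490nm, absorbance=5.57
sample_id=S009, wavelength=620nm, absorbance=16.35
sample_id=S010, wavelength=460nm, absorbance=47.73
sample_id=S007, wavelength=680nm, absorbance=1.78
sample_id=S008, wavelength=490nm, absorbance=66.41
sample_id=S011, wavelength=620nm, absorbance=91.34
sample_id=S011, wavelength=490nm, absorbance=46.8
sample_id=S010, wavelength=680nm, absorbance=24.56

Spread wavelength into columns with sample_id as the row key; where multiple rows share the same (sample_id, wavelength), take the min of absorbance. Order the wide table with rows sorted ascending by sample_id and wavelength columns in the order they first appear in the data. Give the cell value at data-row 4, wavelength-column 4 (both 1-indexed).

13.35

With rows sorted ascending by sample_id, row 4 is sample_id=S010. wavelength columns in first-appearance order: 490nm, 620nm, 460nm, 680nm; column 4 is 680nm.
Long rows with sample_id=S010, wavelength=680nm: min(13.35, 24.56) = 13.35.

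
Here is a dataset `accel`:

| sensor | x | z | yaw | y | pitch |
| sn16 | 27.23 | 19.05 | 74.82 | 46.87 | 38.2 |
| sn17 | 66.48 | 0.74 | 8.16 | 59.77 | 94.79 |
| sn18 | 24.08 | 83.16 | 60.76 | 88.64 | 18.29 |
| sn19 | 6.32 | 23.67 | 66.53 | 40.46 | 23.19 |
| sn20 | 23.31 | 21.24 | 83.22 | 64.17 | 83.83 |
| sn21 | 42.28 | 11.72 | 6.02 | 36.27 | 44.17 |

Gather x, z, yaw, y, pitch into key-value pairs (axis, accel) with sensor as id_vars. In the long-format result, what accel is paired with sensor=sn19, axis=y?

40.46

Unpivoting turns each (sensor, wide-column) pair into one long row.
The wide cell at row sn19, column y holds 40.46, so the long row (sn19, y) has accel=40.46.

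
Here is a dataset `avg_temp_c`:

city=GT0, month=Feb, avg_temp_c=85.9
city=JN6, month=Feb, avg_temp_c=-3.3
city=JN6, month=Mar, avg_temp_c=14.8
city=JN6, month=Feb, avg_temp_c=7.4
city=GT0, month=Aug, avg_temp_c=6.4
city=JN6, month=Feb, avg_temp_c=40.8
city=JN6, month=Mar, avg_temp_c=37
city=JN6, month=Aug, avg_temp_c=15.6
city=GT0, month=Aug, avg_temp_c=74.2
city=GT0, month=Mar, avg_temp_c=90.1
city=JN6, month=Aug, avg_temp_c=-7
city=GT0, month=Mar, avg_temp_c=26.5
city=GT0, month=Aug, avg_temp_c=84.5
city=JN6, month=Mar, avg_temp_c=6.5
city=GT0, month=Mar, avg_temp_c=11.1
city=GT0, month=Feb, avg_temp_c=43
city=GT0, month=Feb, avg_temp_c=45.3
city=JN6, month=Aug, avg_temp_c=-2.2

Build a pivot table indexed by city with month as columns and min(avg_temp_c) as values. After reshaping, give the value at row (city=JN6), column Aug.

Rows with city=JN6 and month=Aug: avg_temp_c values are 15.6, -7, -2.2.
min(15.6, -7, -2.2) = -7.

-7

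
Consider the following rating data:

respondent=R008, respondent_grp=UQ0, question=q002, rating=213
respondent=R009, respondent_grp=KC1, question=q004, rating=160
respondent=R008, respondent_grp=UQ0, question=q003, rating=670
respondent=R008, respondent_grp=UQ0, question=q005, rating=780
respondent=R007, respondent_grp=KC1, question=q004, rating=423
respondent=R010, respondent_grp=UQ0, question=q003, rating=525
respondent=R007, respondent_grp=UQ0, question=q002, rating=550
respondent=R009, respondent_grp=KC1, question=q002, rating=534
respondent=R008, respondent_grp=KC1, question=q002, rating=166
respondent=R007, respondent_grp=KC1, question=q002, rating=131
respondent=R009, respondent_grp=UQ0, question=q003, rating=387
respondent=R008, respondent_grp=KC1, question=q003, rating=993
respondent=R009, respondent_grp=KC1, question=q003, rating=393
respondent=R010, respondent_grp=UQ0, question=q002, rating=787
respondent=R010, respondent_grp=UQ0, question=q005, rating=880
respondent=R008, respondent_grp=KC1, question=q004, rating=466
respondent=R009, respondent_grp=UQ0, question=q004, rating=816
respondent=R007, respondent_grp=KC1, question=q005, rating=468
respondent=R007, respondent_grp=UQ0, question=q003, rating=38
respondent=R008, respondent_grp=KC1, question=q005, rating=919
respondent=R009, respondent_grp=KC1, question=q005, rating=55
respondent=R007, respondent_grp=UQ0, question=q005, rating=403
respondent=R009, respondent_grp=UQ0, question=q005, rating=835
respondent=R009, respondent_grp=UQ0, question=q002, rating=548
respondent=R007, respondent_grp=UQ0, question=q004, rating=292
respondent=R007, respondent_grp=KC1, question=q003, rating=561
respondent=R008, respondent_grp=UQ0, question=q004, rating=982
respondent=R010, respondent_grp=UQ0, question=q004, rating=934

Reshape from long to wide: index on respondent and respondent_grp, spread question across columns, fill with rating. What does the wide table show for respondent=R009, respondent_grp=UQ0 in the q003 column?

Wide layout: rows indexed by respondent and respondent_grp, columns are the 4 distinct question values (q002, q004, q003, q005).
Cell (respondent=R009, respondent_grp=UQ0, question=q003) draws from the long row where respondent=R009, respondent_grp=UQ0 and question=q003, which has rating=387.

387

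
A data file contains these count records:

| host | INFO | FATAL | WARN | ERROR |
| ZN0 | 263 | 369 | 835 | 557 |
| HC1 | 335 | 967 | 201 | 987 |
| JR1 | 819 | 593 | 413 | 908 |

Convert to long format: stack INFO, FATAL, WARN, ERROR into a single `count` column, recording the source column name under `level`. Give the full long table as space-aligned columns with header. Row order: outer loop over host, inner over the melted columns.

Each (host, column) pair becomes one row: 3 × 4 = 12 rows.
For example, (ZN0, INFO) → count=263.

host  level  count
ZN0   INFO   263  
ZN0   FATAL  369  
ZN0   WARN   835  
ZN0   ERROR  557  
HC1   INFO   335  
HC1   FATAL  967  
HC1   WARN   201  
HC1   ERROR  987  
JR1   INFO   819  
JR1   FATAL  593  
JR1   WARN   413  
JR1   ERROR  908  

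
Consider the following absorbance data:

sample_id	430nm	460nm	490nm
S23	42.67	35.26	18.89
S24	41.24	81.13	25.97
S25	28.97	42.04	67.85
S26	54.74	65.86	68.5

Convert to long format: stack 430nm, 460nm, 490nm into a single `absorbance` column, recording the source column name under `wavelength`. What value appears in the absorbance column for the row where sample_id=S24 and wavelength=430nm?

41.24

Unpivoting turns each (sample_id, wide-column) pair into one long row.
The wide cell at row S24, column 430nm holds 41.24, so the long row (S24, 430nm) has absorbance=41.24.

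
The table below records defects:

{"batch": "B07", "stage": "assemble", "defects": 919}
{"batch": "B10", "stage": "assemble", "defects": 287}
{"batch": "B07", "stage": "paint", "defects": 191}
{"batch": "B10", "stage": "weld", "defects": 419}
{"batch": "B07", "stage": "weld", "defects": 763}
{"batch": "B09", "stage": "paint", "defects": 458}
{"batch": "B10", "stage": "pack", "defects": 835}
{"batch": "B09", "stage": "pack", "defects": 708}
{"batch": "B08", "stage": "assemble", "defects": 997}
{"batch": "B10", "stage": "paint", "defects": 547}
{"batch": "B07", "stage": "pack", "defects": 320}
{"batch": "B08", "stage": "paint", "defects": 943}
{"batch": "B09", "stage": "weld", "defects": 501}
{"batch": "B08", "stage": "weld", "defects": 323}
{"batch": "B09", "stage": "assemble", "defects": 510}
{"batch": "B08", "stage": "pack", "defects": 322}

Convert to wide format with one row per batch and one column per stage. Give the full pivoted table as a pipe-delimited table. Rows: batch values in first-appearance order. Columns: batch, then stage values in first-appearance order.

| batch | assemble | paint | weld | pack |
| B07 | 919 | 191 | 763 | 320 |
| B10 | 287 | 547 | 419 | 835 |
| B09 | 510 | 458 | 501 | 708 |
| B08 | 997 | 943 | 323 | 322 |

Columns: batch plus the 4 distinct stage values (assemble, paint, weld, pack).
For example, row B07 column assemble takes defects=919 from the long row (B07, assemble).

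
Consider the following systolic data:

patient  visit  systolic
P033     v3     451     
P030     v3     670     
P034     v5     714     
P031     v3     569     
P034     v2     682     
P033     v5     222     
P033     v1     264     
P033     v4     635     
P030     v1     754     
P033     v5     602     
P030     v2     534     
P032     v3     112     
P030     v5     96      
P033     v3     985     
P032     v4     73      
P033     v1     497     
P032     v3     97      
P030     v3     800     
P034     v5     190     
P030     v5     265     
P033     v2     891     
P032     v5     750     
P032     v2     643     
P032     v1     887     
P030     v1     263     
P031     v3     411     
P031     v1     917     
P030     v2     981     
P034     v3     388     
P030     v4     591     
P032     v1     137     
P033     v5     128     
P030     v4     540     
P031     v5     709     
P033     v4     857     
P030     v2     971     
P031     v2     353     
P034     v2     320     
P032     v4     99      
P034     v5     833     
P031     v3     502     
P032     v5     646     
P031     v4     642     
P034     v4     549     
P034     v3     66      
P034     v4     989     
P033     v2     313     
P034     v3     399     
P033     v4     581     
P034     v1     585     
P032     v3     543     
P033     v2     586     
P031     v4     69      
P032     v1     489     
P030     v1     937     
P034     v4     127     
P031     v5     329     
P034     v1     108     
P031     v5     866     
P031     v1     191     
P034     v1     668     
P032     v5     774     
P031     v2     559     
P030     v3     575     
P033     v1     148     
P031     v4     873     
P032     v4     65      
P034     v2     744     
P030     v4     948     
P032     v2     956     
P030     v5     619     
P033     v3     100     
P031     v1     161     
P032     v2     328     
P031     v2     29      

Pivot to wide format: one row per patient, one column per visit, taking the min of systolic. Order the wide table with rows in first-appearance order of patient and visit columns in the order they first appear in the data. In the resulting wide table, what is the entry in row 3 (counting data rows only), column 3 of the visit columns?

320

With rows in first-appearance order of patient, row 3 is patient=P034. visit columns in first-appearance order: v3, v5, v2, v1, v4; column 3 is v2.
Long rows with patient=P034, visit=v2: min(682, 320, 744) = 320.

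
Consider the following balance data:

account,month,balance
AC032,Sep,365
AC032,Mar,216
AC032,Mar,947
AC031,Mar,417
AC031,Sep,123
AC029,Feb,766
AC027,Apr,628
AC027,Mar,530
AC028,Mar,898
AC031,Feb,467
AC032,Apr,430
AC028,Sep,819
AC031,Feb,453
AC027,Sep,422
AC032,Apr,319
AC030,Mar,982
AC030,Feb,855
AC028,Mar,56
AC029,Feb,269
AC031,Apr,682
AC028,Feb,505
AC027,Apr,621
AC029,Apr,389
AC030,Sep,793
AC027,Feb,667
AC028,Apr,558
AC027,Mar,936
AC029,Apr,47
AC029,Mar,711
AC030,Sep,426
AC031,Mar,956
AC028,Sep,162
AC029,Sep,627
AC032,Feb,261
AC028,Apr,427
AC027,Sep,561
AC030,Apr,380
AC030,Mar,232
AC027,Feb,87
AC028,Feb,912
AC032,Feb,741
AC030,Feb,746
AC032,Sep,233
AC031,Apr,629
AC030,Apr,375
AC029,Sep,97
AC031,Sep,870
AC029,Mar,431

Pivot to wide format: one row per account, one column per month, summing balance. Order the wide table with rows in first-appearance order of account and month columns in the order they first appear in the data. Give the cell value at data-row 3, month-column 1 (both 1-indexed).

With rows in first-appearance order of account, row 3 is account=AC029. month columns in first-appearance order: Sep, Mar, Feb, Apr; column 1 is Sep.
Long rows with account=AC029, month=Sep: 627 + 97 = 724.

724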